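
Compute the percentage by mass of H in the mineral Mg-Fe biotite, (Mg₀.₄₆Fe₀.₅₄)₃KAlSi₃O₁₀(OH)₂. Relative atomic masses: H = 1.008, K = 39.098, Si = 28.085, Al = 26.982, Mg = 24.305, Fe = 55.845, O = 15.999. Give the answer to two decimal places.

Molar mass of (Mg₀.₄₆Fe₀.₅₄)₃KAlSi₃O₁₀(OH)₂: 1.38×24.305 + 1.62×55.845 + 1×39.098 + 1×26.982 + 3×28.085 + 12×15.999 + 2×1.008 = 468.349 g/mol.
Mass of H per formula unit: 2 × 1.008 = 2.016 g.
Weight fraction H = 2.016 / 468.349 = 0.0043.

0.43 mass %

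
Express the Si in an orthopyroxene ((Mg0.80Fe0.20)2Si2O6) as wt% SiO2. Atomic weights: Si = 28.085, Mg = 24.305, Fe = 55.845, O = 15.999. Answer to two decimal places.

M((Mg0.80Fe0.20)2Si2O6) = 213.390 g/mol; M(SiO2) = 60.083 g/mol.
Moles SiO2 per formula unit = 2 Si ÷ 1 = 2.0000.
SiO2 fraction = (2.0000 × 60.083) / 213.390 = 120.166/213.390 = 0.5631.

56.31 wt%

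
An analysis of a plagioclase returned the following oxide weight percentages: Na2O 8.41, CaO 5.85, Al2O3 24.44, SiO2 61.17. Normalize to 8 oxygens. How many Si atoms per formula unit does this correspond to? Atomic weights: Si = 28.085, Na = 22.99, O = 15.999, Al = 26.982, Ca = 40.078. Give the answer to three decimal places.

2.719 Si apfu

Na2O (M=61.979): mol = 0.13569; Na = 0.27138, O = 0.13569.
CaO (M=56.077): mol = 0.10432; Ca = 0.10432, O = 0.10432.
Al2O3 (M=101.961): mol = 0.23970; Al = 0.47940, O = 0.71910.
SiO2 (M=60.083): mol = 1.01809; Si = 1.01809, O = 2.03618.
ΣO = 2.99529; factor = 8/ΣO = 2.67086.
Si apfu = 1.01809 × 2.67086 = 2.719.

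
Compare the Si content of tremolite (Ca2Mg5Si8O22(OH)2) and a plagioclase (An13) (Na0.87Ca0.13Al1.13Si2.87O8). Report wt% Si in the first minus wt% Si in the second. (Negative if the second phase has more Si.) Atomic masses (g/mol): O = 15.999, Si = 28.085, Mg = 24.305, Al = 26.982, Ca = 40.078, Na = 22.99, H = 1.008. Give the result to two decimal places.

Si in Ca2Mg5Si8O22(OH)2: molar mass 812.353 g/mol; 8×28.085 = 224.680 g → 27.66 wt%.
Si in Na0.87Ca0.13Al1.13Si2.87O8: molar mass 264.297 g/mol; 2.87×28.085 = 80.604 g → 30.50 wt%.
Difference = 27.66 − 30.50 = -2.84 percentage points.

-2.84 percentage points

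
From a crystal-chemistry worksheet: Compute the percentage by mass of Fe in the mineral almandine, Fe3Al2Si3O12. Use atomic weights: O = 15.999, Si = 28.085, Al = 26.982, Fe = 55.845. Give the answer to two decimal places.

33.66 wt%

Formula mass = 3·55.845 + 2·26.982 + 3·28.085 + 12·15.999 = 497.742 g/mol, of which 167.535 g is Fe.
So Fe makes up 167.535/497.742 = 0.3366 of the mass, i.e. 33.66%.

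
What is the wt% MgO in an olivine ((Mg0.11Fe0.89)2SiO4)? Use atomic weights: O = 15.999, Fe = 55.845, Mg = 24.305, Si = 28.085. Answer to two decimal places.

Molar mass of (Mg0.11Fe0.89)2SiO4 = 0.22·24.305 + 1.78·55.845 + 1·28.085 + 4·15.999 = 196.832 g/mol.
Each formula unit contains 0.22 Mg, equivalent to 0.22/1 = 0.2200 mol MgO.
M(MgO) = 1×24.305 + 1×15.999 = 40.304 g/mol.
Mass of MgO per formula unit = 0.2200 × 40.304 = 8.867 g.
MgO wt% = 8.867 / 196.832 × 100 = 4.50%.

4.50 wt%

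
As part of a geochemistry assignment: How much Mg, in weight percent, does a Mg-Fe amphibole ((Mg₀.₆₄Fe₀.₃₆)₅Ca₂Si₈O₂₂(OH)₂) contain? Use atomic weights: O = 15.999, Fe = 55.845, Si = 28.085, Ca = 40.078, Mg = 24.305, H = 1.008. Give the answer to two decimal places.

Molar mass of (Mg₀.₆₄Fe₀.₃₆)₅Ca₂Si₈O₂₂(OH)₂: 3.20*24.305 + 1.80*55.845 + 2*40.078 + 8*28.085 + 24*15.999 + 2*1.008 = 869.125 g/mol.
Mass of Mg per formula unit: 3.20 × 24.305 = 77.776 g.
Weight fraction Mg = 77.776 / 869.125 = 0.0895.

8.95 weight percent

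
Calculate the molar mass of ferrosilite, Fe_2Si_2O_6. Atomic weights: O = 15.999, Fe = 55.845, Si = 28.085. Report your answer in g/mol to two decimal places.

263.85 g/mol

The formula mass is the sum 2(55.845) + 2(28.085) + 6(15.999).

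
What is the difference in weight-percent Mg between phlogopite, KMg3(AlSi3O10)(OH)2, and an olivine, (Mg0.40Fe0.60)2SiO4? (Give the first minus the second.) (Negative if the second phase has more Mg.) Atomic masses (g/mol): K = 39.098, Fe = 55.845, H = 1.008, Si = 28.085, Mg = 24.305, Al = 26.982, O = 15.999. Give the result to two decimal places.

Mg in KMg3(AlSi3O10)(OH)2: molar mass 417.254 g/mol; 3×24.305 = 72.915 g → 17.47 wt%.
Mg in (Mg0.40Fe0.60)2SiO4: molar mass 178.539 g/mol; 0.80×24.305 = 19.444 g → 10.89 wt%.
Difference = 17.47 − 10.89 = 6.58 percentage points.

6.58 percentage points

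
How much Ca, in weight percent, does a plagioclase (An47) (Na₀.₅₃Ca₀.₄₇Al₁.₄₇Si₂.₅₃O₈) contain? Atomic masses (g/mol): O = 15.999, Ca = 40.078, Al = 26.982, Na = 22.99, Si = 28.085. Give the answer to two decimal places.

Formula mass = 0.53·22.99 + 0.47·40.078 + 1.47·26.982 + 2.53·28.085 + 8·15.999 = 269.732 g/mol, of which 18.837 g is Ca.
So Ca makes up 18.837/269.732 = 0.0698 of the mass, i.e. 6.98%.

6.98 weight percent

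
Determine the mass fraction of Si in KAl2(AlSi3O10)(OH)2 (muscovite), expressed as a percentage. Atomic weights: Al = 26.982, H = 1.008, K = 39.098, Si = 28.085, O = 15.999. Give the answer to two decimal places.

21.15 weight percent

M(KAl2(AlSi3O10)(OH)2) = 398.303 g/mol.
Si contributes 3 × 28.085 = 84.255 g per mole.
84.255/398.303 = 0.2115 → 21.15%.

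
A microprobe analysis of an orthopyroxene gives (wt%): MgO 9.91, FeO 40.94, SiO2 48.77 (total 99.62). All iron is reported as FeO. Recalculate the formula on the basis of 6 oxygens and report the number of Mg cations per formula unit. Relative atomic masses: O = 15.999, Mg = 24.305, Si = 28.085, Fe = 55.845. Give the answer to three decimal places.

0.605 Mg apfu

9.91 wt% MgO ÷ 40.304 g/mol = 0.24588 mol, giving 0.24588 Mg and 0.24588 O.
40.94 wt% FeO ÷ 71.844 g/mol = 0.56985 mol, giving 0.56985 Fe and 0.56985 O.
48.77 wt% SiO2 ÷ 60.083 g/mol = 0.81171 mol, giving 0.81171 Si and 1.62342 O.
Oxygen sums to 2.43915; scaling by 6/2.43915 = 2.45987 puts the formula on 6 O.
Mg: 0.24588 × 2.45987 = 0.605 atoms per formula unit.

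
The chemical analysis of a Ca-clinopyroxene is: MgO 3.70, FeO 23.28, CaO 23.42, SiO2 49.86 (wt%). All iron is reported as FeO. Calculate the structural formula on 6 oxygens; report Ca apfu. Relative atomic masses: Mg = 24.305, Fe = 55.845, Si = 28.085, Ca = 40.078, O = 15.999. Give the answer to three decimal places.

MgO: 3.70/40.304 = 0.09180 mol → 0.09180 mol Mg, 0.09180 mol O.
FeO: 23.28/71.844 = 0.32404 mol → 0.32404 mol Fe, 0.32404 mol O.
CaO: 23.42/56.077 = 0.41764 mol → 0.41764 mol Ca, 0.41764 mol O.
SiO2: 49.86/60.083 = 0.82985 mol → 0.82985 mol Si, 1.65970 mol O.
Total oxygen = 2.49318 mol. Normalization factor = 6/2.49318 = 2.40657.
Ca per 6 O = 0.41764 × 2.40657 = 1.005.

1.005 Ca apfu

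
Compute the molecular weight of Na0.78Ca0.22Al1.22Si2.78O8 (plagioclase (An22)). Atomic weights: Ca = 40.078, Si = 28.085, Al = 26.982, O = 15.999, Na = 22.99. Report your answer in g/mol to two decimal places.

M = 0.78·22.99 + 0.22·40.078 + 1.22·26.982 + 2.78·28.085 + 8·15.999

265.74 g/mol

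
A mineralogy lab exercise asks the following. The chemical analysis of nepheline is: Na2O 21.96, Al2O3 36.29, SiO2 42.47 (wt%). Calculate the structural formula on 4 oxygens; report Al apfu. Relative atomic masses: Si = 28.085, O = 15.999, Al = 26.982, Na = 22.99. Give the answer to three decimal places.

1.004 Al apfu

21.96 wt% Na2O ÷ 61.979 g/mol = 0.35431 mol, giving 0.70862 Na and 0.35431 O.
36.29 wt% Al2O3 ÷ 101.961 g/mol = 0.35592 mol, giving 0.71184 Al and 1.06776 O.
42.47 wt% SiO2 ÷ 60.083 g/mol = 0.70686 mol, giving 0.70686 Si and 1.41372 O.
Oxygen sums to 2.83579; scaling by 4/2.83579 = 1.41054 puts the formula on 4 O.
Al: 0.71184 × 1.41054 = 1.004 atoms per formula unit.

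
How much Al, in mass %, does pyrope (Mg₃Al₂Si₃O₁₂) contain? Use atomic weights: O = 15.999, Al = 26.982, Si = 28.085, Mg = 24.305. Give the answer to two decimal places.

Molar mass of Mg₃Al₂Si₃O₁₂: 3×24.305 + 2×26.982 + 3×28.085 + 12×15.999 = 403.122 g/mol.
Mass of Al per formula unit: 2 × 26.982 = 53.964 g.
Weight fraction Al = 53.964 / 403.122 = 0.1339.

13.39 mass %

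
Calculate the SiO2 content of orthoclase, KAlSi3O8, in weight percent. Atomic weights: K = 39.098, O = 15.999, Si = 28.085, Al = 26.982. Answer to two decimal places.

Formula mass = 278.327 g/mol.
3 Si → 3.0000 mol SiO2 per formula unit; M(SiO2) = 60.083, so SiO2 mass = 180.249 g.
180.249/278.327 × 100 = 64.76 wt%.

64.76 wt%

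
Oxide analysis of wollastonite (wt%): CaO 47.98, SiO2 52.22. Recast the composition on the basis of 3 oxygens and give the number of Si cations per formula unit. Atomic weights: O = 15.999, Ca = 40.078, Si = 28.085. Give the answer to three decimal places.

1.005 Si apfu

CaO (M=56.077): mol = 0.85561; Ca = 0.85561, O = 0.85561.
SiO2 (M=60.083): mol = 0.86913; Si = 0.86913, O = 1.73826.
ΣO = 2.59387; factor = 3/ΣO = 1.15657.
Si apfu = 0.86913 × 1.15657 = 1.005.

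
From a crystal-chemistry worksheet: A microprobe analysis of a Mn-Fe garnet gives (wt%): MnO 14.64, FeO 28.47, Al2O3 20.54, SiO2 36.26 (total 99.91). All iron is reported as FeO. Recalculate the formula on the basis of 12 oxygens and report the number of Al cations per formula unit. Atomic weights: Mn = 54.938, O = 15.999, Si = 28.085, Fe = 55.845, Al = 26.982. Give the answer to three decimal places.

MnO: 14.64/70.937 = 0.20638 mol → 0.20638 mol Mn, 0.20638 mol O.
FeO: 28.47/71.844 = 0.39628 mol → 0.39628 mol Fe, 0.39628 mol O.
Al2O3: 20.54/101.961 = 0.20145 mol → 0.40290 mol Al, 0.60435 mol O.
SiO2: 36.26/60.083 = 0.60350 mol → 0.60350 mol Si, 1.20700 mol O.
Total oxygen = 2.41401 mol. Normalization factor = 12/2.41401 = 4.97098.
Al per 12 O = 0.40290 × 4.97098 = 2.003.

2.003 Al apfu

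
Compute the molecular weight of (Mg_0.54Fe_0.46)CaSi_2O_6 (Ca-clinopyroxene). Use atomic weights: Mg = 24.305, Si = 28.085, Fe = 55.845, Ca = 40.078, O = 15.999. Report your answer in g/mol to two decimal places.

231.06 g/mol

M = 0.54(24.305) + 0.46(55.845) + 1(40.078) + 2(28.085) + 6(15.999)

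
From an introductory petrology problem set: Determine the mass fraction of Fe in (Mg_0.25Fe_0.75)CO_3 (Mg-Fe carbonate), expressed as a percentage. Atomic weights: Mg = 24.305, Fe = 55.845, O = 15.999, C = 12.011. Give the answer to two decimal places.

M((Mg_0.25Fe_0.75)CO_3) = 107.968 g/mol.
Fe contributes 0.75 × 55.845 = 41.884 g per mole.
41.884/107.968 = 0.3879 → 38.79%.

38.79 mass %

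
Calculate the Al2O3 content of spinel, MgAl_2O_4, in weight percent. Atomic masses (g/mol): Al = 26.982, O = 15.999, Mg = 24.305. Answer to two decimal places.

M(MgAl_2O_4) = 142.265 g/mol; M(Al2O3) = 101.961 g/mol.
Moles Al2O3 per formula unit = 2 Al ÷ 2 = 1.0000.
Al2O3 fraction = (1.0000 × 101.961) / 142.265 = 101.961/142.265 = 0.7167.

71.67 wt%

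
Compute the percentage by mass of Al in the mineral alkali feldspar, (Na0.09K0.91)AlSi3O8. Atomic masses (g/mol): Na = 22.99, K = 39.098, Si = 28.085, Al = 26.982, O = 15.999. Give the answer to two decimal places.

9.75 wt%

M((Na0.09K0.91)AlSi3O8) = 276.877 g/mol.
Al contributes 1 × 26.982 = 26.982 g per mole.
26.982/276.877 = 0.0975 → 9.75%.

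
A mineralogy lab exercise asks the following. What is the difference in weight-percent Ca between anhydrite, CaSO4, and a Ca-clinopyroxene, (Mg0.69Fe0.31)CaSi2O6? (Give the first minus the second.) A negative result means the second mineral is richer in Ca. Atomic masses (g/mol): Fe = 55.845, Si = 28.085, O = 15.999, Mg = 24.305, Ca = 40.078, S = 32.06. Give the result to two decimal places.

Ca in CaSO4: molar mass 136.134 g/mol; 1×40.078 = 40.078 g → 29.44 wt%.
Ca in (Mg0.69Fe0.31)CaSi2O6: molar mass 226.324 g/mol; 1×40.078 = 40.078 g → 17.71 wt%.
Difference = 29.44 − 17.71 = 11.73 percentage points.

11.73 percentage points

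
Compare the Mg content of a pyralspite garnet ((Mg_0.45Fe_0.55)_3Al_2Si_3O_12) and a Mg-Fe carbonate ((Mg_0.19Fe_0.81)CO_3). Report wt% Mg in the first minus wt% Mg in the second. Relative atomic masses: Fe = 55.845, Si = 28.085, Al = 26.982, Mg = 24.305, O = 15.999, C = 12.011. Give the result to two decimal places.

3.01 percentage points

M((Mg_0.45Fe_0.55)_3Al_2Si_3O_12) = 455.163 g/mol, so wt% Mg = 32.812/455.163 × 100 = 7.21%.
M((Mg_0.19Fe_0.81)CO_3) = 109.860 g/mol, so wt% Mg = 4.618/109.860 × 100 = 4.20%.
7.21 − 4.20 = 3.01 pp.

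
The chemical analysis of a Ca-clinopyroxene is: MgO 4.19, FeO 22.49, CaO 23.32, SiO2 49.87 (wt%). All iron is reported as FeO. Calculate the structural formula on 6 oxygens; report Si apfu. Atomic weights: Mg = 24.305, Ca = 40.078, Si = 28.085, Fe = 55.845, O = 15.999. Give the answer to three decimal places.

1.998 Si apfu

MgO: 4.19/40.304 = 0.10396 mol → 0.10396 mol Mg, 0.10396 mol O.
FeO: 22.49/71.844 = 0.31304 mol → 0.31304 mol Fe, 0.31304 mol O.
CaO: 23.32/56.077 = 0.41586 mol → 0.41586 mol Ca, 0.41586 mol O.
SiO2: 49.87/60.083 = 0.83002 mol → 0.83002 mol Si, 1.66004 mol O.
Total oxygen = 2.49290 mol. Normalization factor = 6/2.49290 = 2.40684.
Si per 6 O = 0.83002 × 2.40684 = 1.998.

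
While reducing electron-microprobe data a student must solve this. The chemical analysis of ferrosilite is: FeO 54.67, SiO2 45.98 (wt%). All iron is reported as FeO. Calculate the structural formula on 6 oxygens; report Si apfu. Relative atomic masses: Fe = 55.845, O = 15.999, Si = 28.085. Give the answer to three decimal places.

FeO: 54.67/71.844 = 0.76095 mol → 0.76095 mol Fe, 0.76095 mol O.
SiO2: 45.98/60.083 = 0.76527 mol → 0.76527 mol Si, 1.53054 mol O.
Total oxygen = 2.29149 mol. Normalization factor = 6/2.29149 = 2.61838.
Si per 6 O = 0.76527 × 2.61838 = 2.004.

2.004 Si apfu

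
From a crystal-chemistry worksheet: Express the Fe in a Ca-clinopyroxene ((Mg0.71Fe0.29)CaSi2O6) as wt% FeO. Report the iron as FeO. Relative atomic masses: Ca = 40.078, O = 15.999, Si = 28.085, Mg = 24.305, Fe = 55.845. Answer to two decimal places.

Molar mass of (Mg0.71Fe0.29)CaSi2O6 = 0.71*24.305 + 0.29*55.845 + 1*40.078 + 2*28.085 + 6*15.999 = 225.694 g/mol.
Each formula unit contains 0.29 Fe, equivalent to 0.29/1 = 0.2900 mol FeO.
M(FeO) = 1×55.845 + 1×15.999 = 71.844 g/mol.
Mass of FeO per formula unit = 0.2900 × 71.844 = 20.835 g.
FeO wt% = 20.835 / 225.694 × 100 = 9.23%.

9.23 wt%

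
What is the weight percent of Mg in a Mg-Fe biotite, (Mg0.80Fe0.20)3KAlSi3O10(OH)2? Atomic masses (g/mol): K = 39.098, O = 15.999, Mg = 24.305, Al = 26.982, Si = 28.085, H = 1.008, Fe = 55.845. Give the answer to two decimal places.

Formula mass = 2.40*24.305 + 0.60*55.845 + 1*39.098 + 1*26.982 + 3*28.085 + 12*15.999 + 2*1.008 = 436.178 g/mol, of which 58.332 g is Mg.
So Mg makes up 58.332/436.178 = 0.1337 of the mass, i.e. 13.37%.

13.37 weight percent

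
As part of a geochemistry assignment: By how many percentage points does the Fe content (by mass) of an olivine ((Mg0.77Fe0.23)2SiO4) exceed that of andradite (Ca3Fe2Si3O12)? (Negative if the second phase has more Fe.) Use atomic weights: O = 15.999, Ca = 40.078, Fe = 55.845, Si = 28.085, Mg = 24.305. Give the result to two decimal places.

M((Mg0.77Fe0.23)2SiO4) = 155.199 g/mol, so wt% Fe = 25.689/155.199 × 100 = 16.55%.
M(Ca3Fe2Si3O12) = 508.167 g/mol, so wt% Fe = 111.690/508.167 × 100 = 21.98%.
16.55 − 21.98 = -5.43 pp.

-5.43 percentage points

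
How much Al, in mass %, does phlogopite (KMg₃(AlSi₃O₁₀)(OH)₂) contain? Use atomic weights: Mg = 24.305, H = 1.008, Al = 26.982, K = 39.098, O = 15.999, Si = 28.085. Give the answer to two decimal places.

Formula mass = 1*39.098 + 3*24.305 + 1*26.982 + 3*28.085 + 12*15.999 + 2*1.008 = 417.254 g/mol, of which 26.982 g is Al.
So Al makes up 26.982/417.254 = 0.0647 of the mass, i.e. 6.47%.

6.47 mass %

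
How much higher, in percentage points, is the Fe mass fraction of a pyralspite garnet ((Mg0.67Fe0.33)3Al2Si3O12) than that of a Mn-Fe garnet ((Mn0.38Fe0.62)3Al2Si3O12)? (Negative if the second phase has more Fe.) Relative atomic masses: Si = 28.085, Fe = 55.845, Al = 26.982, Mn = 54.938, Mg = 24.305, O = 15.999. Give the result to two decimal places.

First mineral: 55.287 g Fe in 434.347 g formula = 12.73 wt% Fe.
Second mineral: 103.872 g Fe in 496.708 g formula = 20.91 wt% Fe.
12.73% − 20.91% gives a difference of -8.18 percentage points.

-8.18 percentage points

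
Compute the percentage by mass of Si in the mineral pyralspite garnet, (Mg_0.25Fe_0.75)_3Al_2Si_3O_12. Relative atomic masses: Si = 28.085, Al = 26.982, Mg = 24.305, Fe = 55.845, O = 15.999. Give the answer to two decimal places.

17.77 mass %

Molar mass of (Mg_0.25Fe_0.75)_3Al_2Si_3O_12: 0.75*24.305 + 2.25*55.845 + 2*26.982 + 3*28.085 + 12*15.999 = 474.087 g/mol.
Mass of Si per formula unit: 3 × 28.085 = 84.255 g.
Weight fraction Si = 84.255 / 474.087 = 0.1777.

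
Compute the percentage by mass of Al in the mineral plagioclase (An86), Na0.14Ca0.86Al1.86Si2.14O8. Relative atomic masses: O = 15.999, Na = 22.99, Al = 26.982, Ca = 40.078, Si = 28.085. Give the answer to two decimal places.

M(Na0.14Ca0.86Al1.86Si2.14O8) = 275.966 g/mol.
Al contributes 1.86 × 26.982 = 50.187 g per mole.
50.187/275.966 = 0.1819 → 18.19%.

18.19 wt%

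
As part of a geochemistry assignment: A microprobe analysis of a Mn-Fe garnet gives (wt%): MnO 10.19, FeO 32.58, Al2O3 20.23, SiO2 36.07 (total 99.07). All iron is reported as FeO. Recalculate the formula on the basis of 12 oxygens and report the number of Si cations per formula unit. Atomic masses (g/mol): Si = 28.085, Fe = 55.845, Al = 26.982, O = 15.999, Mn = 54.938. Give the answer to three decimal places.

3.010 Si apfu

MnO: 10.19/70.937 = 0.14365 mol → 0.14365 mol Mn, 0.14365 mol O.
FeO: 32.58/71.844 = 0.45348 mol → 0.45348 mol Fe, 0.45348 mol O.
Al2O3: 20.23/101.961 = 0.19841 mol → 0.39682 mol Al, 0.59523 mol O.
SiO2: 36.07/60.083 = 0.60034 mol → 0.60034 mol Si, 1.20068 mol O.
Total oxygen = 2.39304 mol. Normalization factor = 12/2.39304 = 5.01454.
Si per 12 O = 0.60034 × 5.01454 = 3.010.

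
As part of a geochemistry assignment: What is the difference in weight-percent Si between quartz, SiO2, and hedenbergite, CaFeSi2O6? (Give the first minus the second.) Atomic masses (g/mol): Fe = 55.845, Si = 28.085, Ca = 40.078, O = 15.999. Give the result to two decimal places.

24.10 percentage points

Si in SiO2: molar mass 60.083 g/mol; 1×28.085 = 28.085 g → 46.74 wt%.
Si in CaFeSi2O6: molar mass 248.087 g/mol; 2×28.085 = 56.170 g → 22.64 wt%.
Difference = 46.74 − 22.64 = 24.10 percentage points.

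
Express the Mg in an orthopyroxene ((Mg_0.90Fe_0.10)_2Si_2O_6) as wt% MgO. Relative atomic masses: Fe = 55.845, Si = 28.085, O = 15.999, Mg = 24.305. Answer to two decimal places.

35.03 wt%

Formula mass = 207.082 g/mol.
1.80 Mg → 1.8000 mol MgO per formula unit; M(MgO) = 40.304, so MgO mass = 72.547 g.
72.547/207.082 × 100 = 35.03 wt%.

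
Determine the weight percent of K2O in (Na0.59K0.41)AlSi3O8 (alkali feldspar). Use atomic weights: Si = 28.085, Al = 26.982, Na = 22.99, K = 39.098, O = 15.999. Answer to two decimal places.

Formula mass = 268.823 g/mol.
0.41 K → 0.2050 mol K2O per formula unit; M(K2O) = 94.195, so K2O mass = 19.310 g.
19.310/268.823 × 100 = 7.18 wt%.

7.18 wt%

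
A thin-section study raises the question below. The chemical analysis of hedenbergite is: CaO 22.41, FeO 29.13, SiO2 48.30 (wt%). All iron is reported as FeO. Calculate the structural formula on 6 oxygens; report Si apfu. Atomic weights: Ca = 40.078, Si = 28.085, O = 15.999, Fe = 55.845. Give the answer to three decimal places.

CaO: 22.41/56.077 = 0.39963 mol → 0.39963 mol Ca, 0.39963 mol O.
FeO: 29.13/71.844 = 0.40546 mol → 0.40546 mol Fe, 0.40546 mol O.
SiO2: 48.30/60.083 = 0.80389 mol → 0.80389 mol Si, 1.60778 mol O.
Total oxygen = 2.41287 mol. Normalization factor = 6/2.41287 = 2.48667.
Si per 6 O = 0.80389 × 2.48667 = 1.999.

1.999 Si apfu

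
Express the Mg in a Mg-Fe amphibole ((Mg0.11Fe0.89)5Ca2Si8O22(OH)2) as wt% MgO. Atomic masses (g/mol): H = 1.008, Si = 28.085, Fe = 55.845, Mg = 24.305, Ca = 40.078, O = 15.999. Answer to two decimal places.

2.33 wt%

M((Mg0.11Fe0.89)5Ca2Si8O22(OH)2) = 952.706 g/mol; M(MgO) = 40.304 g/mol.
Moles MgO per formula unit = 0.55 Mg ÷ 1 = 0.5500.
MgO fraction = (0.5500 × 40.304) / 952.706 = 22.167/952.706 = 0.0233.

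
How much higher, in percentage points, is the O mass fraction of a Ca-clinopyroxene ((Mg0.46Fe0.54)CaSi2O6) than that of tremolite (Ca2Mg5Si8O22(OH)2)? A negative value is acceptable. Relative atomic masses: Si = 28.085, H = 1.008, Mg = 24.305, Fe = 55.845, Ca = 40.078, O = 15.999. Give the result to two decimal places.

O in (Mg0.46Fe0.54)CaSi2O6: molar mass 233.579 g/mol; 6×15.999 = 95.994 g → 41.10 wt%.
O in Ca2Mg5Si8O22(OH)2: molar mass 812.353 g/mol; 24×15.999 = 383.976 g → 47.27 wt%.
Difference = 41.10 − 47.27 = -6.17 percentage points.

-6.17 percentage points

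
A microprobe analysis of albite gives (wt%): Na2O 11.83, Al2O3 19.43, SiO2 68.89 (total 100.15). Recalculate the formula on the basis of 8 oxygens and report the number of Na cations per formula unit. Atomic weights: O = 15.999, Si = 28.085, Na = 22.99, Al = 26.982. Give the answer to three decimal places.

11.83 wt% Na2O ÷ 61.979 g/mol = 0.19087 mol, giving 0.38174 Na and 0.19087 O.
19.43 wt% Al2O3 ÷ 101.961 g/mol = 0.19056 mol, giving 0.38112 Al and 0.57168 O.
68.89 wt% SiO2 ÷ 60.083 g/mol = 1.14658 mol, giving 1.14658 Si and 2.29316 O.
Oxygen sums to 3.05571; scaling by 8/3.05571 = 2.61805 puts the formula on 8 O.
Na: 0.38174 × 2.61805 = 0.999 atoms per formula unit.

0.999 Na apfu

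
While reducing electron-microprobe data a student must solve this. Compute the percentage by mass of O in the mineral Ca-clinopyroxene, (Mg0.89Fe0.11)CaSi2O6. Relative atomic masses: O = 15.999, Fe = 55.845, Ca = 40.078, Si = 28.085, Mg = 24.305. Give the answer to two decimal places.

43.63 weight percent

M((Mg0.89Fe0.11)CaSi2O6) = 220.016 g/mol.
O contributes 6 × 15.999 = 95.994 g per mole.
95.994/220.016 = 0.4363 → 43.63%.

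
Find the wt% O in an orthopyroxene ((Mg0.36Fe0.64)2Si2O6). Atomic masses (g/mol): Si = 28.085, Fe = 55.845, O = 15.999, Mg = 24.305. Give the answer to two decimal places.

Molar mass of (Mg0.36Fe0.64)2Si2O6: 0.72×24.305 + 1.28×55.845 + 2×28.085 + 6×15.999 = 241.145 g/mol.
Mass of O per formula unit: 6 × 15.999 = 95.994 g.
Weight fraction O = 95.994 / 241.145 = 0.3981.

39.81 mass %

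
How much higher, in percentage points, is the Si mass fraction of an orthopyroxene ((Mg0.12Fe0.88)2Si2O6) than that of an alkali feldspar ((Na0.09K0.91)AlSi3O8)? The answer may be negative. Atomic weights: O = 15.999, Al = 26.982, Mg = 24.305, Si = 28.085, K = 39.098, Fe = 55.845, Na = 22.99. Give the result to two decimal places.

First mineral: 56.170 g Si in 256.284 g formula = 21.92 wt% Si.
Second mineral: 84.255 g Si in 276.877 g formula = 30.43 wt% Si.
21.92% − 30.43% gives a difference of -8.51 percentage points.

-8.51 percentage points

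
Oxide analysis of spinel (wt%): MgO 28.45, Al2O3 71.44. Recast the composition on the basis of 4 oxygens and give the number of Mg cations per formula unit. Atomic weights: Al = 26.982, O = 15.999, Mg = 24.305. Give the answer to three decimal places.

1.006 Mg apfu

28.45 wt% MgO ÷ 40.304 g/mol = 0.70589 mol, giving 0.70589 Mg and 0.70589 O.
71.44 wt% Al2O3 ÷ 101.961 g/mol = 0.70066 mol, giving 1.40132 Al and 2.10198 O.
Oxygen sums to 2.80787; scaling by 4/2.80787 = 1.42457 puts the formula on 4 O.
Mg: 0.70589 × 1.42457 = 1.006 atoms per formula unit.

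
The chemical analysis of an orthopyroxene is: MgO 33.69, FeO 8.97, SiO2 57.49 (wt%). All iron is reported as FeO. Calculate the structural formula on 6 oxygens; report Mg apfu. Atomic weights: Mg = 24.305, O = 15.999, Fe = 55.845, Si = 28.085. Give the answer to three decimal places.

MgO: 33.69/40.304 = 0.83590 mol → 0.83590 mol Mg, 0.83590 mol O.
FeO: 8.97/71.844 = 0.12485 mol → 0.12485 mol Fe, 0.12485 mol O.
SiO2: 57.49/60.083 = 0.95684 mol → 0.95684 mol Si, 1.91368 mol O.
Total oxygen = 2.87443 mol. Normalization factor = 6/2.87443 = 2.08737.
Mg per 6 O = 0.83590 × 2.08737 = 1.745.

1.745 Mg apfu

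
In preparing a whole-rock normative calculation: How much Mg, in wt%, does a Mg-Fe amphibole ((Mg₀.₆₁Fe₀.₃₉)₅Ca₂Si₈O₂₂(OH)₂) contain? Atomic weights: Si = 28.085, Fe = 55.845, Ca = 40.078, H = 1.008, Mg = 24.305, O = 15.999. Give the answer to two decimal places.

M((Mg₀.₆₁Fe₀.₃₉)₅Ca₂Si₈O₂₂(OH)₂) = 873.856 g/mol.
Mg contributes 3.05 × 24.305 = 74.130 g per mole.
74.130/873.856 = 0.0848 → 8.48%.

8.48 wt%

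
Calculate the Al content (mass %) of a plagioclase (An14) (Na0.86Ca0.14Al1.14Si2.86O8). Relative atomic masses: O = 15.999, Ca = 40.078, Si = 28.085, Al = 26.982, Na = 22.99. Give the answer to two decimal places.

11.63 mass %

Molar mass of Na0.86Ca0.14Al1.14Si2.86O8: 0.86*22.99 + 0.14*40.078 + 1.14*26.982 + 2.86*28.085 + 8*15.999 = 264.457 g/mol.
Mass of Al per formula unit: 1.14 × 26.982 = 30.759 g.
Weight fraction Al = 30.759 / 264.457 = 0.1163.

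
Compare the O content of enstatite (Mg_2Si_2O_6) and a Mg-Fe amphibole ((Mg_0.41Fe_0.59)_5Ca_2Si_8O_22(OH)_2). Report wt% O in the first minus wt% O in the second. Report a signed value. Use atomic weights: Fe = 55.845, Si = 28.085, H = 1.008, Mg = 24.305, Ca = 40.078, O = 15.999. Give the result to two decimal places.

First mineral: 95.994 g O in 200.774 g formula = 47.81 wt% O.
Second mineral: 383.976 g O in 905.396 g formula = 42.41 wt% O.
47.81% − 42.41% gives a difference of 5.40 percentage points.

5.40 percentage points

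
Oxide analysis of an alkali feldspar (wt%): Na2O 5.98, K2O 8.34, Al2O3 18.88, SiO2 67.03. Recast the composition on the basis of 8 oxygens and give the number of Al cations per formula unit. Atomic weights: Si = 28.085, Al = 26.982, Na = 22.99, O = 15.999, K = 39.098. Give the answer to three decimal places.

Na2O (M=61.979): mol = 0.09648; Na = 0.19296, O = 0.09648.
K2O (M=94.195): mol = 0.08854; K = 0.17708, O = 0.08854.
Al2O3 (M=101.961): mol = 0.18517; Al = 0.37034, O = 0.55551.
SiO2 (M=60.083): mol = 1.11562; Si = 1.11562, O = 2.23124.
ΣO = 2.97177; factor = 8/ΣO = 2.69200.
Al apfu = 0.37034 × 2.69200 = 0.997.

0.997 Al apfu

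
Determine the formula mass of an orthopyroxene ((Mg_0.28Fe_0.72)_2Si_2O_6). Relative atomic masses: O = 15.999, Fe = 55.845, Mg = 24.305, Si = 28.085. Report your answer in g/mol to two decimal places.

The formula mass is the sum 0.56·24.305 + 1.44·55.845 + 2·28.085 + 6·15.999.

246.19 g/mol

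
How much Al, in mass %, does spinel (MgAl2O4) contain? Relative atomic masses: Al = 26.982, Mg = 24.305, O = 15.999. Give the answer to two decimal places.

Molar mass of MgAl2O4: 1·24.305 + 2·26.982 + 4·15.999 = 142.265 g/mol.
Mass of Al per formula unit: 2 × 26.982 = 53.964 g.
Weight fraction Al = 53.964 / 142.265 = 0.3793.

37.93 mass %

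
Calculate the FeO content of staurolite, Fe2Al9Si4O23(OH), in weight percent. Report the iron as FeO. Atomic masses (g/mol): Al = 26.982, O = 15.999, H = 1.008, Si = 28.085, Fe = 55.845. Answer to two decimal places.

16.87 wt%

Formula mass = 851.852 g/mol.
2 Fe → 2.0000 mol FeO per formula unit; M(FeO) = 71.844, so FeO mass = 143.688 g.
143.688/851.852 × 100 = 16.87 wt%.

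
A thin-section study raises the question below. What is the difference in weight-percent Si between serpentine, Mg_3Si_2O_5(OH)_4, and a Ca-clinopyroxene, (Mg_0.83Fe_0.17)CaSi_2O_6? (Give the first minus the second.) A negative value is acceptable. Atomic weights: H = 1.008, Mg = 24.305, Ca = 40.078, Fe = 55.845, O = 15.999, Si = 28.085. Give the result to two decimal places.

First mineral: 56.170 g Si in 277.108 g formula = 20.27 wt% Si.
Second mineral: 56.170 g Si in 221.909 g formula = 25.31 wt% Si.
20.27% − 25.31% gives a difference of -5.04 percentage points.

-5.04 percentage points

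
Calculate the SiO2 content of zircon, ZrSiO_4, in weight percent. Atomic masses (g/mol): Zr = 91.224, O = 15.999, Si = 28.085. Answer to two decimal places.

32.78 wt%

Formula mass = 183.305 g/mol.
1 Si → 1.0000 mol SiO2 per formula unit; M(SiO2) = 60.083, so SiO2 mass = 60.083 g.
60.083/183.305 × 100 = 32.78 wt%.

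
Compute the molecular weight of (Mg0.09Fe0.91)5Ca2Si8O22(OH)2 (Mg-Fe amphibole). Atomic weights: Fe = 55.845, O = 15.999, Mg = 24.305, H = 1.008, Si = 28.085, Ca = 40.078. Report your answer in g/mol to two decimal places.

The formula mass is the sum 0.45*24.305 + 4.55*55.845 + 2*40.078 + 8*28.085 + 24*15.999 + 2*1.008.

955.86 g/mol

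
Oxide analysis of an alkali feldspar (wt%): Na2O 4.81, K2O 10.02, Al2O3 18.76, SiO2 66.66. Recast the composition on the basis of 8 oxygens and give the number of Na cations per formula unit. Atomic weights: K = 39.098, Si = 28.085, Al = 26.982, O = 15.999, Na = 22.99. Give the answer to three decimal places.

0.420 Na apfu

Na2O (M=61.979): mol = 0.07761; Na = 0.15522, O = 0.07761.
K2O (M=94.195): mol = 0.10638; K = 0.21276, O = 0.10638.
Al2O3 (M=101.961): mol = 0.18399; Al = 0.36798, O = 0.55197.
SiO2 (M=60.083): mol = 1.10947; Si = 1.10947, O = 2.21894.
ΣO = 2.95490; factor = 8/ΣO = 2.70737.
Na apfu = 0.15522 × 2.70737 = 0.420.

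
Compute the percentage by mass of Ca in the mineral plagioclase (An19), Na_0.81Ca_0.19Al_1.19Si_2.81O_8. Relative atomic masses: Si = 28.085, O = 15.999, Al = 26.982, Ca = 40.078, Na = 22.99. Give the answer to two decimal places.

2.87 mass %

M(Na_0.81Ca_0.19Al_1.19Si_2.81O_8) = 265.256 g/mol.
Ca contributes 0.19 × 40.078 = 7.615 g per mole.
7.615/265.256 = 0.0287 → 2.87%.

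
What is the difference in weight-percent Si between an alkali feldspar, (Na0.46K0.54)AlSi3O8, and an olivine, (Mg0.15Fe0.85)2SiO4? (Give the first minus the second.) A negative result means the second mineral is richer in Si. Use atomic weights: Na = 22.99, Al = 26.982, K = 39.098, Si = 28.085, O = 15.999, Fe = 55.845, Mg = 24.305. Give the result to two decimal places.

M((Na0.46K0.54)AlSi3O8) = 270.917 g/mol, so wt% Si = 84.255/270.917 × 100 = 31.10%.
M((Mg0.15Fe0.85)2SiO4) = 194.309 g/mol, so wt% Si = 28.085/194.309 × 100 = 14.45%.
31.10 − 14.45 = 16.65 pp.

16.65 percentage points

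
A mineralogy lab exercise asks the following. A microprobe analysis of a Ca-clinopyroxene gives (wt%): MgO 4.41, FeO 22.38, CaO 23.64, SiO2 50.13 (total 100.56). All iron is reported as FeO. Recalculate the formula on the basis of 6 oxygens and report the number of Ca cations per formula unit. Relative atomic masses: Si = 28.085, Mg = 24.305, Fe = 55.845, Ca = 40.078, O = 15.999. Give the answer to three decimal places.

1.007 Ca apfu

MgO: 4.41/40.304 = 0.10942 mol → 0.10942 mol Mg, 0.10942 mol O.
FeO: 22.38/71.844 = 0.31151 mol → 0.31151 mol Fe, 0.31151 mol O.
CaO: 23.64/56.077 = 0.42156 mol → 0.42156 mol Ca, 0.42156 mol O.
SiO2: 50.13/60.083 = 0.83435 mol → 0.83435 mol Si, 1.66870 mol O.
Total oxygen = 2.51119 mol. Normalization factor = 6/2.51119 = 2.38931.
Ca per 6 O = 0.42156 × 2.38931 = 1.007.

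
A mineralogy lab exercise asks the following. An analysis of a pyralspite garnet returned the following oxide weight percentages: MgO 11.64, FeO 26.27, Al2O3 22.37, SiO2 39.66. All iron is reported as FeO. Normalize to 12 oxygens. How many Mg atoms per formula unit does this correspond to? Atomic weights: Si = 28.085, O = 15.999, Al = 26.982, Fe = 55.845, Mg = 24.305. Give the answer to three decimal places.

1.316 Mg apfu

MgO: 11.64/40.304 = 0.28881 mol → 0.28881 mol Mg, 0.28881 mol O.
FeO: 26.27/71.844 = 0.36565 mol → 0.36565 mol Fe, 0.36565 mol O.
Al2O3: 22.37/101.961 = 0.21940 mol → 0.43880 mol Al, 0.65820 mol O.
SiO2: 39.66/60.083 = 0.66009 mol → 0.66009 mol Si, 1.32018 mol O.
Total oxygen = 2.63284 mol. Normalization factor = 12/2.63284 = 4.55782.
Mg per 12 O = 0.28881 × 4.55782 = 1.316.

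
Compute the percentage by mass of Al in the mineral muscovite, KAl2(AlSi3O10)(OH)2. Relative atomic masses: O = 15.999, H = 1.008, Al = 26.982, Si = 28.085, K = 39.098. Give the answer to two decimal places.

Molar mass of KAl2(AlSi3O10)(OH)2: 1·39.098 + 3·26.982 + 3·28.085 + 12·15.999 + 2·1.008 = 398.303 g/mol.
Mass of Al per formula unit: 3 × 26.982 = 80.946 g.
Weight fraction Al = 80.946 / 398.303 = 0.2032.

20.32 weight percent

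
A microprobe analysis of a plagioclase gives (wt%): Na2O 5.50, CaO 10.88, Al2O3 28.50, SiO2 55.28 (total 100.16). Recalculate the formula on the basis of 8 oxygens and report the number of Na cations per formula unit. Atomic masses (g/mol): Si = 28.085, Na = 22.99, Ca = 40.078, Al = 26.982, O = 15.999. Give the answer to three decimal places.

0.479 Na apfu

Na2O: 5.50/61.979 = 0.08874 mol → 0.17748 mol Na, 0.08874 mol O.
CaO: 10.88/56.077 = 0.19402 mol → 0.19402 mol Ca, 0.19402 mol O.
Al2O3: 28.50/101.961 = 0.27952 mol → 0.55904 mol Al, 0.83856 mol O.
SiO2: 55.28/60.083 = 0.92006 mol → 0.92006 mol Si, 1.84012 mol O.
Total oxygen = 2.96144 mol. Normalization factor = 8/2.96144 = 2.70139.
Na per 8 O = 0.17748 × 2.70139 = 0.479.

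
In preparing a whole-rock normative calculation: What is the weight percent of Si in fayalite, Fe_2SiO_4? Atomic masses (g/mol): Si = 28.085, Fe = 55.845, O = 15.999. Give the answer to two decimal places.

Molar mass of Fe_2SiO_4: 2*55.845 + 1*28.085 + 4*15.999 = 203.771 g/mol.
Mass of Si per formula unit: 1 × 28.085 = 28.085 g.
Weight fraction Si = 28.085 / 203.771 = 0.1378.

13.78 wt%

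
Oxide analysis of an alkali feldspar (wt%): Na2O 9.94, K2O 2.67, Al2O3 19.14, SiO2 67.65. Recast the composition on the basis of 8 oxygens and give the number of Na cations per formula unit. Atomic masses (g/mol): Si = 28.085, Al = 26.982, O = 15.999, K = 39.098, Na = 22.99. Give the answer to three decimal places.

Na2O: 9.94/61.979 = 0.16038 mol → 0.32076 mol Na, 0.16038 mol O.
K2O: 2.67/94.195 = 0.02835 mol → 0.05670 mol K, 0.02835 mol O.
Al2O3: 19.14/101.961 = 0.18772 mol → 0.37544 mol Al, 0.56316 mol O.
SiO2: 67.65/60.083 = 1.12594 mol → 1.12594 mol Si, 2.25188 mol O.
Total oxygen = 3.00377 mol. Normalization factor = 8/3.00377 = 2.66332.
Na per 8 O = 0.32076 × 2.66332 = 0.854.

0.854 Na apfu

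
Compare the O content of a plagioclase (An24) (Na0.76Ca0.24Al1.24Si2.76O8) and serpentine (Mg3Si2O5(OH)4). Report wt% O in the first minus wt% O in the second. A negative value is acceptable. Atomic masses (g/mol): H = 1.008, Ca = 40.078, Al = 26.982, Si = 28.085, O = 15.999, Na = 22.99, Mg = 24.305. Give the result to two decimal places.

-3.85 percentage points

O in Na0.76Ca0.24Al1.24Si2.76O8: molar mass 266.055 g/mol; 8×15.999 = 127.992 g → 48.11 wt%.
O in Mg3Si2O5(OH)4: molar mass 277.108 g/mol; 9×15.999 = 143.991 g → 51.96 wt%.
Difference = 48.11 − 51.96 = -3.85 percentage points.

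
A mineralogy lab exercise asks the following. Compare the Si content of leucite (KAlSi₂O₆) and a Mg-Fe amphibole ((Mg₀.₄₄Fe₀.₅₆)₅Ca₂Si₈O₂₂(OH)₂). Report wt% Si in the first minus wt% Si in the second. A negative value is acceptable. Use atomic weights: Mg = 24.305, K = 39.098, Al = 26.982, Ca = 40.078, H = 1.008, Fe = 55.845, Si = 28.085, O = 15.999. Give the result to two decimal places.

0.79 percentage points

M(KAlSi₂O₆) = 218.244 g/mol, so wt% Si = 56.170/218.244 × 100 = 25.74%.
M((Mg₀.₄₄Fe₀.₅₆)₅Ca₂Si₈O₂₂(OH)₂) = 900.665 g/mol, so wt% Si = 224.680/900.665 × 100 = 24.95%.
25.74 − 24.95 = 0.79 pp.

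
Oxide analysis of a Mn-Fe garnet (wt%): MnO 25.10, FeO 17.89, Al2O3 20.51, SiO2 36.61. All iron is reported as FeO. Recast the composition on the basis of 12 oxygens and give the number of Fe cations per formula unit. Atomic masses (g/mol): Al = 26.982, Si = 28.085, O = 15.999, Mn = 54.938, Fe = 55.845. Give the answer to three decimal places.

MnO (M=70.937): mol = 0.35384; Mn = 0.35384, O = 0.35384.
FeO (M=71.844): mol = 0.24901; Fe = 0.24901, O = 0.24901.
Al2O3 (M=101.961): mol = 0.20116; Al = 0.40232, O = 0.60348.
SiO2 (M=60.083): mol = 0.60932; Si = 0.60932, O = 1.21864.
ΣO = 2.42497; factor = 12/ΣO = 4.94851.
Fe apfu = 0.24901 × 4.94851 = 1.232.

1.232 Fe apfu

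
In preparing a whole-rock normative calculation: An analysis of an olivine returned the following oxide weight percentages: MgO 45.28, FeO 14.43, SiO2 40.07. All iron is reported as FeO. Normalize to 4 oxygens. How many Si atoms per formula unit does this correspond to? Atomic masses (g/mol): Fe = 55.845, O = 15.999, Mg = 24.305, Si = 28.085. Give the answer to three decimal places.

45.28 wt% MgO ÷ 40.304 g/mol = 1.12346 mol, giving 1.12346 Mg and 1.12346 O.
14.43 wt% FeO ÷ 71.844 g/mol = 0.20085 mol, giving 0.20085 Fe and 0.20085 O.
40.07 wt% SiO2 ÷ 60.083 g/mol = 0.66691 mol, giving 0.66691 Si and 1.33382 O.
Oxygen sums to 2.65813; scaling by 4/2.65813 = 1.50482 puts the formula on 4 O.
Si: 0.66691 × 1.50482 = 1.004 atoms per formula unit.

1.004 Si apfu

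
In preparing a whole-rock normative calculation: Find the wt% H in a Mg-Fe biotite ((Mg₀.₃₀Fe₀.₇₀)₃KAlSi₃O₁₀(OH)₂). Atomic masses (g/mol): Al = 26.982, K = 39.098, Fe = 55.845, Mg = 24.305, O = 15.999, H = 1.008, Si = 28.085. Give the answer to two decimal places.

Molar mass of (Mg₀.₃₀Fe₀.₇₀)₃KAlSi₃O₁₀(OH)₂: 0.90×24.305 + 2.10×55.845 + 1×39.098 + 1×26.982 + 3×28.085 + 12×15.999 + 2×1.008 = 483.488 g/mol.
Mass of H per formula unit: 2 × 1.008 = 2.016 g.
Weight fraction H = 2.016 / 483.488 = 0.0042.

0.42 mass %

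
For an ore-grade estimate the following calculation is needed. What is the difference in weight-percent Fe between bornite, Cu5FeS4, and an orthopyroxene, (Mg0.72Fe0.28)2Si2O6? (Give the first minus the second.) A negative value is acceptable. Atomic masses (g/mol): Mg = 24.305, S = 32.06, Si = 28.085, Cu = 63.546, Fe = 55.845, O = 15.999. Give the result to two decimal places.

-3.19 percentage points

First mineral: 55.845 g Fe in 501.815 g formula = 11.13 wt% Fe.
Second mineral: 31.273 g Fe in 218.436 g formula = 14.32 wt% Fe.
11.13% − 14.32% gives a difference of -3.19 percentage points.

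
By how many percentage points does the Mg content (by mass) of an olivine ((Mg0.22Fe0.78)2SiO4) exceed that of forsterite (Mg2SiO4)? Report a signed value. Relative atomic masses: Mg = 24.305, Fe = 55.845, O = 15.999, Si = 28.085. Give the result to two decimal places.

-28.92 percentage points

Mg in (Mg0.22Fe0.78)2SiO4: molar mass 189.893 g/mol; 0.44×24.305 = 10.694 g → 5.63 wt%.
Mg in Mg2SiO4: molar mass 140.691 g/mol; 2×24.305 = 48.610 g → 34.55 wt%.
Difference = 5.63 − 34.55 = -28.92 percentage points.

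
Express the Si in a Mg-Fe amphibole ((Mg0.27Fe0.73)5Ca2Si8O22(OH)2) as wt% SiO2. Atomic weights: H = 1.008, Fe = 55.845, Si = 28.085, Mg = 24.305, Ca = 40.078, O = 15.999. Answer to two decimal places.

Molar mass of (Mg0.27Fe0.73)5Ca2Si8O22(OH)2 = 1.35*24.305 + 3.65*55.845 + 2*40.078 + 8*28.085 + 24*15.999 + 2*1.008 = 927.474 g/mol.
Each formula unit contains 8 Si, equivalent to 8/1 = 8.0000 mol SiO2.
M(SiO2) = 1×28.085 + 2×15.999 = 60.083 g/mol.
Mass of SiO2 per formula unit = 8.0000 × 60.083 = 480.664 g.
SiO2 wt% = 480.664 / 927.474 × 100 = 51.83%.

51.83 wt%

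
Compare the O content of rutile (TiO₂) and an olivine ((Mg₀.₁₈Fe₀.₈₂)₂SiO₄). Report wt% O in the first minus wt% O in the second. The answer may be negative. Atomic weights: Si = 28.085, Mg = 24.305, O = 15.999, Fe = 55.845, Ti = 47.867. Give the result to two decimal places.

O in TiO₂: molar mass 79.865 g/mol; 2×15.999 = 31.998 g → 40.07 wt%.
O in (Mg₀.₁₈Fe₀.₈₂)₂SiO₄: molar mass 192.417 g/mol; 4×15.999 = 63.996 g → 33.26 wt%.
Difference = 40.07 − 33.26 = 6.81 percentage points.

6.81 percentage points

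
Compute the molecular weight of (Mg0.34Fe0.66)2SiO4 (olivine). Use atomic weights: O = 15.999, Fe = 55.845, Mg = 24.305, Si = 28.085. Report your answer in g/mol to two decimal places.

M = 0.68(24.305) + 1.32(55.845) + 1(28.085) + 4(15.999)

182.32 g/mol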